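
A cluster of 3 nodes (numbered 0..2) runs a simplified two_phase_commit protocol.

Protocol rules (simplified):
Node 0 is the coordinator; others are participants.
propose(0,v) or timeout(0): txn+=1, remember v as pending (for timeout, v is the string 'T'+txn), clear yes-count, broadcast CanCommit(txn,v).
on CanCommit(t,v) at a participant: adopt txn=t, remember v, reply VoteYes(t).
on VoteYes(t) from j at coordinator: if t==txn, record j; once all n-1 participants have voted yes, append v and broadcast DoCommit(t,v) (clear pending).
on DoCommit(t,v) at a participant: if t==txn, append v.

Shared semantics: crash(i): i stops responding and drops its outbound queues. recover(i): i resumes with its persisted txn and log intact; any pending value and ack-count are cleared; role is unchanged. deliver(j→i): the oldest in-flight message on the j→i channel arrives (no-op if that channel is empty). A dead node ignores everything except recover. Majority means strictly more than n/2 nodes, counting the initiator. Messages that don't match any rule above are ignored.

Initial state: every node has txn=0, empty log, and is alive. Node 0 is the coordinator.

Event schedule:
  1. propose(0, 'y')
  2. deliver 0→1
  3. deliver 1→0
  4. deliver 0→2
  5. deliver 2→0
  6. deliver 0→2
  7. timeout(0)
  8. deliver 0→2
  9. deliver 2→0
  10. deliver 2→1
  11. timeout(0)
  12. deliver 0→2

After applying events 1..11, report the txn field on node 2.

after 1 — propose(0,'y'): n0:coor/t1/[-]
after 2 — deliver 0→1: n1:part/t1/[-]
after 3 — deliver 1→0: ·
after 4 — deliver 0→2: n2:part/t1/[-]
after 5 — deliver 2→0: n0:coor/t1/[y]
after 6 — deliver 0→2: n2:part/t1/[y]
after 7 — timeout(0): n0:coor/t2/[y]
after 8 — deliver 0→2: n2:part/t2/[y]
after 9 — deliver 2→0: ·
after 10 — deliver 2→1: ·
after 11 — timeout(0): n0:coor/t3/[y]

2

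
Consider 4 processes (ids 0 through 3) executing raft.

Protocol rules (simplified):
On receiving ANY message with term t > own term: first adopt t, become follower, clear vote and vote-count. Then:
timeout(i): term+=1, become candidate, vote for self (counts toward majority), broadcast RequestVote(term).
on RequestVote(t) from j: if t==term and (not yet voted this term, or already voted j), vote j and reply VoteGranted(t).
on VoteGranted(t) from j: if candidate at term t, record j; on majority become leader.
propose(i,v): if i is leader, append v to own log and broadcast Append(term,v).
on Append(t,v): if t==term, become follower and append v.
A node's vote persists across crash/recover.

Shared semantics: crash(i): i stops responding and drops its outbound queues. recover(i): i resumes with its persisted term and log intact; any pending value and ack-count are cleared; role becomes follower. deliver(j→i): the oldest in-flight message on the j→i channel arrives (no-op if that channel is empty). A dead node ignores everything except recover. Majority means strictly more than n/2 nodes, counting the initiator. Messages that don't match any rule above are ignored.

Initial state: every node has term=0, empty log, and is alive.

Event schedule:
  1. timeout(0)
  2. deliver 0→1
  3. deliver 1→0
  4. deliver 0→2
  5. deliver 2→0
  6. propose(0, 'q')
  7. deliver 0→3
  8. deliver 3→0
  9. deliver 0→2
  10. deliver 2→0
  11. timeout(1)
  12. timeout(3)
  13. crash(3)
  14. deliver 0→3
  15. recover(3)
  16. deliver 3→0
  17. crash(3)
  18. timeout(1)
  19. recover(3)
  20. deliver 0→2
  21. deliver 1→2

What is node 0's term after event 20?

1

e1 timeout(0): 0[cand,t=1,-]
e2 deliver 0→1: 1[foll,t=1,-]
e3 deliver 1→0: ·
e4 deliver 0→2: 2[foll,t=1,-]
e5 deliver 2→0: 0[lead,t=1,-]
e6 propose(0,'q'): 0[lead,t=1,q]
e7 deliver 0→3: 3[foll,t=1,-]
e8 deliver 3→0: ·
e9 deliver 0→2: 2[foll,t=1,q]
e10 deliver 2→0: ·
e11 timeout(1): 1[cand,t=2,-]
e12 timeout(3): 3[cand,t=2,-]
e13 crash(3): 3[✗cand,t=2,-]
e14 deliver 0→3: ·
e15 recover(3): 3[foll,t=2,-]
e16 deliver 3→0: ·
e17 crash(3): 3[✗foll,t=2,-]
e18 timeout(1): 1[cand,t=3,-]
e19 recover(3): 3[foll,t=2,-]
e20 deliver 0→2: ·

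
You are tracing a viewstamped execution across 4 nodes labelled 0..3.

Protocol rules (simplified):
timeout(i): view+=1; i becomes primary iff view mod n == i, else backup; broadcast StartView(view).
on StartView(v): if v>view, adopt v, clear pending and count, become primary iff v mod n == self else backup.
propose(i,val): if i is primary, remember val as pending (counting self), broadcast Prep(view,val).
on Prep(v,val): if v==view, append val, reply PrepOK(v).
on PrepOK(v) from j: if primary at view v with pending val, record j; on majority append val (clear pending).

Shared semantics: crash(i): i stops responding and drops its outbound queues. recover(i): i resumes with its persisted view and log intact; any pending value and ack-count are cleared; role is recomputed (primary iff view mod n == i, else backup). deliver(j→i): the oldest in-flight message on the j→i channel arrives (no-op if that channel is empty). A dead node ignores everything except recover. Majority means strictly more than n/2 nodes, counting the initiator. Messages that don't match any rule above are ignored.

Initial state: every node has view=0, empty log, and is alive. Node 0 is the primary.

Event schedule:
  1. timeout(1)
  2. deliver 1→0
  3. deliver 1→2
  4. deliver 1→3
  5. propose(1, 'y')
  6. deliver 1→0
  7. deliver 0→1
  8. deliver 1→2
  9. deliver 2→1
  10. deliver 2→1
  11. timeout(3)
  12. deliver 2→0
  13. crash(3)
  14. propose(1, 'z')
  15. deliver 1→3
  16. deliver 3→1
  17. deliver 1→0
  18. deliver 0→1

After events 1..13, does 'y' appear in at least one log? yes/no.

step 1 timeout(1): 1={prim,v=1,log=-}
step 2 deliver 1→0: 0={back,v=1,log=-}
step 3 deliver 1→2: 2={back,v=1,log=-}
step 4 deliver 1→3: 3={back,v=1,log=-}
step 5 propose(1,'y'): —
step 6 deliver 1→0: 0={back,v=1,log=y}
step 7 deliver 0→1: —
step 8 deliver 1→2: 2={back,v=1,log=y}
step 9 deliver 2→1: 1={prim,v=1,log=y}
step 10 deliver 2→1: —
step 11 timeout(3): 3={back,v=2,log=-}
step 12 deliver 2→0: —
step 13 crash(3): 3={✗back,v=2,log=-}

yes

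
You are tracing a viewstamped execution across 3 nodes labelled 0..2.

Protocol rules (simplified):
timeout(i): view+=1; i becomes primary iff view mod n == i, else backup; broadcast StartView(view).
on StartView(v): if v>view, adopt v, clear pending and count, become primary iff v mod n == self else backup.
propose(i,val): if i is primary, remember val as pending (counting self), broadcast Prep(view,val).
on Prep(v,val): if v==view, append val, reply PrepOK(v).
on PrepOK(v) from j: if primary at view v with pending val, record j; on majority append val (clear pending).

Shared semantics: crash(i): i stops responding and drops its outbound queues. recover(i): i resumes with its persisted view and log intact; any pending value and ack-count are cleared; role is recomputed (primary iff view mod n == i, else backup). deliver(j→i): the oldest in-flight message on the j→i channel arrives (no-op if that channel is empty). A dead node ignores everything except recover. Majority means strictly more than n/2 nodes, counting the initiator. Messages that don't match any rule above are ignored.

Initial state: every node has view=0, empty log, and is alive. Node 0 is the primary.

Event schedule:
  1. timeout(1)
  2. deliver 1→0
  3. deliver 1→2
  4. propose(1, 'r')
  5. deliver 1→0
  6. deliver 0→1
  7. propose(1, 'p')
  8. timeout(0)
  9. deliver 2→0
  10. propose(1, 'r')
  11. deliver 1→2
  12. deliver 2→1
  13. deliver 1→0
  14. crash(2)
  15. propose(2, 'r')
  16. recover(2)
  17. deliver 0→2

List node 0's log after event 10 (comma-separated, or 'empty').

1. timeout(1):  <1:prim v1 ->
2. deliver 1→0:  <0:back v1 ->
3. deliver 1→2:  <2:back v1 ->
4. propose(1,'r'):  nop
5. deliver 1→0:  <0:back v1 r>
6. deliver 0→1:  <1:prim v1 r>
7. propose(1,'p'):  nop
8. timeout(0):  <0:back v2 r>
9. deliver 2→0:  nop
10. propose(1,'r'):  nop

r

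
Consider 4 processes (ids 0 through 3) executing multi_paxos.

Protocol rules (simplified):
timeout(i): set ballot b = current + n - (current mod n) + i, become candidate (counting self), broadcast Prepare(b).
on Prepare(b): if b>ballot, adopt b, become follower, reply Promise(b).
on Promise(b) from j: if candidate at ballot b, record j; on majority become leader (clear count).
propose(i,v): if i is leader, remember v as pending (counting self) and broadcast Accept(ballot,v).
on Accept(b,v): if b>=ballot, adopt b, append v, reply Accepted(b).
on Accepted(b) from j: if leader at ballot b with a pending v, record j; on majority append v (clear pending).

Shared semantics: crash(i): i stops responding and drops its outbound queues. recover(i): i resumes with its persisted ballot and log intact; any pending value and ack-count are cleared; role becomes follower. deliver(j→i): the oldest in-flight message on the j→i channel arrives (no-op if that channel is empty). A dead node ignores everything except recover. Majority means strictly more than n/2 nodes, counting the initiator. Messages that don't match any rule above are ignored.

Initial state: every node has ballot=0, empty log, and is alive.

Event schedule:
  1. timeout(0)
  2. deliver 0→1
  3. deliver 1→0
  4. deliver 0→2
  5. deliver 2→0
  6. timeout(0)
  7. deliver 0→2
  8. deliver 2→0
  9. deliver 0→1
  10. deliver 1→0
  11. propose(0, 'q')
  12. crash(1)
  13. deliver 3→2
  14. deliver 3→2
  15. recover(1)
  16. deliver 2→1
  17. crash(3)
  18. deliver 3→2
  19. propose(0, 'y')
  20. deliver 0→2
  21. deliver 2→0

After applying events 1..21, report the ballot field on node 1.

8

after 1 — timeout(0): n0:cand/b4/[-]
after 2 — deliver 0→1: n1:foll/b4/[-]
after 3 — deliver 1→0: ·
after 4 — deliver 0→2: n2:foll/b4/[-]
after 5 — deliver 2→0: n0:lead/b4/[-]
after 6 — timeout(0): n0:cand/b8/[-]
after 7 — deliver 0→2: n2:foll/b8/[-]
after 8 — deliver 2→0: ·
after 9 — deliver 0→1: n1:foll/b8/[-]
after 10 — deliver 1→0: n0:lead/b8/[-]
after 11 — propose(0,'q'): ·
after 12 — crash(1): n1:✗foll/b8/[-]
after 13 — deliver 3→2: ·
after 14 — deliver 3→2: ·
after 15 — recover(1): n1:foll/b8/[-]
after 16 — deliver 2→1: ·
after 17 — crash(3): n3:✗foll/b0/[-]
after 18 — deliver 3→2: ·
after 19 — propose(0,'y'): ·
after 20 — deliver 0→2: n2:foll/b8/[q]
after 21 — deliver 2→0: ·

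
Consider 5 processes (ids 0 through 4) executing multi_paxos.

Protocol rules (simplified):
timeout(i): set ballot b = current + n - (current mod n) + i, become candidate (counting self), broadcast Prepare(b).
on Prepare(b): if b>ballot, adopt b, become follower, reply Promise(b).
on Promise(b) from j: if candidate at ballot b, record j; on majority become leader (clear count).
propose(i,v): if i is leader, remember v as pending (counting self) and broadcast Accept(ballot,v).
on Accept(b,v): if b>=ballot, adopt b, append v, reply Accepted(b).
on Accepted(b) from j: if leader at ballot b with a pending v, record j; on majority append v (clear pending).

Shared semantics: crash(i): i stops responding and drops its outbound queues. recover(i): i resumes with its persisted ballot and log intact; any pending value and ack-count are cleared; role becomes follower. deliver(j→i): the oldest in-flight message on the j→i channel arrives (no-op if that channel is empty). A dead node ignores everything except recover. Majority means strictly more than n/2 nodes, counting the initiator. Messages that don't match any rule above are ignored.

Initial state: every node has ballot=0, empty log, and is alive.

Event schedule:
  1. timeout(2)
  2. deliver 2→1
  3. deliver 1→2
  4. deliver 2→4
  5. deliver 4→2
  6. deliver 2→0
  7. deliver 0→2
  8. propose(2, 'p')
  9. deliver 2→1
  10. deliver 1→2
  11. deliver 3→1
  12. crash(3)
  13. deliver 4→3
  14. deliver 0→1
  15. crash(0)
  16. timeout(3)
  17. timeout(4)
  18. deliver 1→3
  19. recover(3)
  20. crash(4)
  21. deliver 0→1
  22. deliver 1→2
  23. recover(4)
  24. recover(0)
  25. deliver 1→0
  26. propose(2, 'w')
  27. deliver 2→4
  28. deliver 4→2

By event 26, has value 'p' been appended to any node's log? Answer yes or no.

yes

1. timeout(2):  <2:cand b7 ->
2. deliver 2→1:  <1:foll b7 ->
3. deliver 1→2:  nop
4. deliver 2→4:  <4:foll b7 ->
5. deliver 4→2:  <2:lead b7 ->
6. deliver 2→0:  <0:foll b7 ->
7. deliver 0→2:  nop
8. propose(2,'p'):  nop
9. deliver 2→1:  <1:foll b7 p>
10. deliver 1→2:  nop
11. deliver 3→1:  nop
12. crash(3):  <3:✗foll b0 ->
13. deliver 4→3:  nop
14. deliver 0→1:  nop
15. crash(0):  <0:✗foll b7 ->
16. timeout(3):  nop
17. timeout(4):  <4:cand b14 ->
18. deliver 1→3:  nop
19. recover(3):  <3:foll b0 ->
20. crash(4):  <4:✗cand b14 ->
21. deliver 0→1:  nop
22. deliver 1→2:  nop
23. recover(4):  <4:foll b14 ->
24. recover(0):  <0:foll b7 ->
25. deliver 1→0:  nop
26. propose(2,'w'):  nop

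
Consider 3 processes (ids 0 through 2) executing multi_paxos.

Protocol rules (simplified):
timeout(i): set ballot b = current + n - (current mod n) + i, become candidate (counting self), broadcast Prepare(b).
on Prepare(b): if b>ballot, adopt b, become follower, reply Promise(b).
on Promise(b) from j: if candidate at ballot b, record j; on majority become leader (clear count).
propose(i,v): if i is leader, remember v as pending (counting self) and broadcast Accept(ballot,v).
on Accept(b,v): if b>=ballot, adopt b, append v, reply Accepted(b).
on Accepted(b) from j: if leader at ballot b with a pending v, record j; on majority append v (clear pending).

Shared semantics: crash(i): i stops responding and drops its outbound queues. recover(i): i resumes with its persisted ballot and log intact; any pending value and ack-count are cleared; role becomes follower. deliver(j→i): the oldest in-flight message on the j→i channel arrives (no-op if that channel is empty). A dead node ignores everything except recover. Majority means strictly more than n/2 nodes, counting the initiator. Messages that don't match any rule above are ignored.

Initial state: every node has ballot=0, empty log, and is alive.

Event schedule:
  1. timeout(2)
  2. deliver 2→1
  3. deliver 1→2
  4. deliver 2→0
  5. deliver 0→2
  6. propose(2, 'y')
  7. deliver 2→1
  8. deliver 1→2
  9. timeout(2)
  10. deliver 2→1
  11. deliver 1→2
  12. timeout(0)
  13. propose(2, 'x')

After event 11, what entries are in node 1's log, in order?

after 1 — timeout(2): n2:cand/b5/[-]
after 2 — deliver 2→1: n1:foll/b5/[-]
after 3 — deliver 1→2: n2:lead/b5/[-]
after 4 — deliver 2→0: n0:foll/b5/[-]
after 5 — deliver 0→2: ·
after 6 — propose(2,'y'): ·
after 7 — deliver 2→1: n1:foll/b5/[y]
after 8 — deliver 1→2: n2:lead/b5/[y]
after 9 — timeout(2): n2:cand/b8/[y]
after 10 — deliver 2→1: n1:foll/b8/[y]
after 11 — deliver 1→2: n2:lead/b8/[y]

y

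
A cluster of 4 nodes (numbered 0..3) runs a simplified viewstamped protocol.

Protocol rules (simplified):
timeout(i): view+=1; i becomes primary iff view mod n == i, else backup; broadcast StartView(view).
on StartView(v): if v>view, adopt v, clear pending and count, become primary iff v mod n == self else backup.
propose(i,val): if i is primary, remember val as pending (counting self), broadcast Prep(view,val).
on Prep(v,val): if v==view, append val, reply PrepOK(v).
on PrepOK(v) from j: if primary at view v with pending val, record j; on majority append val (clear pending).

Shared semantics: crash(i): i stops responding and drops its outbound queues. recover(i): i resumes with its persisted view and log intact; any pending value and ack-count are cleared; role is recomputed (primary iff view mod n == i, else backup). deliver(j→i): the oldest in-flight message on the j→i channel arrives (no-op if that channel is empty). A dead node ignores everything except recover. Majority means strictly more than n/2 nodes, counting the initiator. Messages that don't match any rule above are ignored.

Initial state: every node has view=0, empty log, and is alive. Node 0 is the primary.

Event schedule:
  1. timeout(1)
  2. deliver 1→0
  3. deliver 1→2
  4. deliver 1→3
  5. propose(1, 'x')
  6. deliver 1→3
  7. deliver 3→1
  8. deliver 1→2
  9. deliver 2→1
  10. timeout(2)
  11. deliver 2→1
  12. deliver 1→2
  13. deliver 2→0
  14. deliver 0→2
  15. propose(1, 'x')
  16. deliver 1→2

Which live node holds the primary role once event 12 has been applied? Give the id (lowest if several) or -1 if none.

e1 timeout(1): 1[prim,v=1,-]
e2 deliver 1→0: 0[back,v=1,-]
e3 deliver 1→2: 2[back,v=1,-]
e4 deliver 1→3: 3[back,v=1,-]
e5 propose(1,'x'): ·
e6 deliver 1→3: 3[back,v=1,x]
e7 deliver 3→1: ·
e8 deliver 1→2: 2[back,v=1,x]
e9 deliver 2→1: 1[prim,v=1,x]
e10 timeout(2): 2[prim,v=2,x]
e11 deliver 2→1: 1[back,v=2,x]
e12 deliver 1→2: ·

2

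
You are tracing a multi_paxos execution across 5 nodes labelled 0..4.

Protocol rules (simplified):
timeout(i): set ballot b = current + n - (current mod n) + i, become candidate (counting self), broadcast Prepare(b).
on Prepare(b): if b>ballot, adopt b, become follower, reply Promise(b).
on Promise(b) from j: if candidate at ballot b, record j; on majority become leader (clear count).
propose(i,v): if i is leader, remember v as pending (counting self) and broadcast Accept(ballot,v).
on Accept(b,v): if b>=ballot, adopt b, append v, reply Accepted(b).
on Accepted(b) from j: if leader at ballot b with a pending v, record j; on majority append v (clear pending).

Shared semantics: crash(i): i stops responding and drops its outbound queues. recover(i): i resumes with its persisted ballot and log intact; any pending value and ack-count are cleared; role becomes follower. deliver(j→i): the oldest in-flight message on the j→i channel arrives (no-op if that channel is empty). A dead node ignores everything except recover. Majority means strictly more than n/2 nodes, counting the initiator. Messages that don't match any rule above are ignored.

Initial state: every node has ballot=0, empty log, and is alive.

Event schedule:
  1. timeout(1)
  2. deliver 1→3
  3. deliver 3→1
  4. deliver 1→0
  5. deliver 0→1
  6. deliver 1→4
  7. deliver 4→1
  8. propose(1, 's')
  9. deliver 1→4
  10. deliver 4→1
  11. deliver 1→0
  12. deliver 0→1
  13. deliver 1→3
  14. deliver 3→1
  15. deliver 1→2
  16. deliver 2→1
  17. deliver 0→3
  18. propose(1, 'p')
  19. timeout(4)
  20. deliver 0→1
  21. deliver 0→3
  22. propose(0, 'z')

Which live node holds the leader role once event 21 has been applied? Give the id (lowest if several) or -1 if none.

1

step 1 timeout(1): 1={cand,b=6,log=-}
step 2 deliver 1→3: 3={foll,b=6,log=-}
step 3 deliver 3→1: —
step 4 deliver 1→0: 0={foll,b=6,log=-}
step 5 deliver 0→1: 1={lead,b=6,log=-}
step 6 deliver 1→4: 4={foll,b=6,log=-}
step 7 deliver 4→1: —
step 8 propose(1,'s'): —
step 9 deliver 1→4: 4={foll,b=6,log=s}
step 10 deliver 4→1: —
step 11 deliver 1→0: 0={foll,b=6,log=s}
step 12 deliver 0→1: 1={lead,b=6,log=s}
step 13 deliver 1→3: 3={foll,b=6,log=s}
step 14 deliver 3→1: —
step 15 deliver 1→2: 2={foll,b=6,log=-}
step 16 deliver 2→1: —
step 17 deliver 0→3: —
step 18 propose(1,'p'): —
step 19 timeout(4): 4={cand,b=14,log=s}
step 20 deliver 0→1: —
step 21 deliver 0→3: —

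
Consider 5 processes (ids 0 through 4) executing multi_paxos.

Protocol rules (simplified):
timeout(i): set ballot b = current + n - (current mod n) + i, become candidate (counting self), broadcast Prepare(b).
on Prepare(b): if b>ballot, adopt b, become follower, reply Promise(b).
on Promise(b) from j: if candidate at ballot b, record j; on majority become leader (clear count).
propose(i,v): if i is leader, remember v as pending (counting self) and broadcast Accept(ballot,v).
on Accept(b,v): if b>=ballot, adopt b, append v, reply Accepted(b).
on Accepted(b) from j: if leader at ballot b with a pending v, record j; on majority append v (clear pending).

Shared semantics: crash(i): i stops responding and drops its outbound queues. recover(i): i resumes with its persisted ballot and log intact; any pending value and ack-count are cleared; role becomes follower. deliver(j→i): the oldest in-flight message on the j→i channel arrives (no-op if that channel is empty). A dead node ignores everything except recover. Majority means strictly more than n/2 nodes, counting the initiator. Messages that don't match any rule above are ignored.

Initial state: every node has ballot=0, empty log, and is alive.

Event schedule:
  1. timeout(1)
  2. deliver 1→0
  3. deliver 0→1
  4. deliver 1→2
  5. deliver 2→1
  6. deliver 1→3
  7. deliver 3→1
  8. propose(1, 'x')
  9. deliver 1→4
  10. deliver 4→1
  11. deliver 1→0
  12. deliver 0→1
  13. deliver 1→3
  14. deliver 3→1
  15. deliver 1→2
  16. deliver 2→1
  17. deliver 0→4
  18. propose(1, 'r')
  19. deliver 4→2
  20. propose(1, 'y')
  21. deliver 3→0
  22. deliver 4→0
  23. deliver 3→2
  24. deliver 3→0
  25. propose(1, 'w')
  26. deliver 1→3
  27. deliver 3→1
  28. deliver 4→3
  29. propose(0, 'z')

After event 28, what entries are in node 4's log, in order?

1. timeout(1):  <1:cand b6 ->
2. deliver 1→0:  <0:foll b6 ->
3. deliver 0→1:  nop
4. deliver 1→2:  <2:foll b6 ->
5. deliver 2→1:  <1:lead b6 ->
6. deliver 1→3:  <3:foll b6 ->
7. deliver 3→1:  nop
8. propose(1,'x'):  nop
9. deliver 1→4:  <4:foll b6 ->
10. deliver 4→1:  nop
11. deliver 1→0:  <0:foll b6 x>
12. deliver 0→1:  nop
13. deliver 1→3:  <3:foll b6 x>
14. deliver 3→1:  <1:lead b6 x>
15. deliver 1→2:  <2:foll b6 x>
16. deliver 2→1:  nop
17. deliver 0→4:  nop
18. propose(1,'r'):  nop
19. deliver 4→2:  nop
20. propose(1,'y'):  nop
21. deliver 3→0:  nop
22. deliver 4→0:  nop
23. deliver 3→2:  nop
24. deliver 3→0:  nop
25. propose(1,'w'):  nop
26. deliver 1→3:  <3:foll b6 x,r>
27. deliver 3→1:  nop
28. deliver 4→3:  nop

empty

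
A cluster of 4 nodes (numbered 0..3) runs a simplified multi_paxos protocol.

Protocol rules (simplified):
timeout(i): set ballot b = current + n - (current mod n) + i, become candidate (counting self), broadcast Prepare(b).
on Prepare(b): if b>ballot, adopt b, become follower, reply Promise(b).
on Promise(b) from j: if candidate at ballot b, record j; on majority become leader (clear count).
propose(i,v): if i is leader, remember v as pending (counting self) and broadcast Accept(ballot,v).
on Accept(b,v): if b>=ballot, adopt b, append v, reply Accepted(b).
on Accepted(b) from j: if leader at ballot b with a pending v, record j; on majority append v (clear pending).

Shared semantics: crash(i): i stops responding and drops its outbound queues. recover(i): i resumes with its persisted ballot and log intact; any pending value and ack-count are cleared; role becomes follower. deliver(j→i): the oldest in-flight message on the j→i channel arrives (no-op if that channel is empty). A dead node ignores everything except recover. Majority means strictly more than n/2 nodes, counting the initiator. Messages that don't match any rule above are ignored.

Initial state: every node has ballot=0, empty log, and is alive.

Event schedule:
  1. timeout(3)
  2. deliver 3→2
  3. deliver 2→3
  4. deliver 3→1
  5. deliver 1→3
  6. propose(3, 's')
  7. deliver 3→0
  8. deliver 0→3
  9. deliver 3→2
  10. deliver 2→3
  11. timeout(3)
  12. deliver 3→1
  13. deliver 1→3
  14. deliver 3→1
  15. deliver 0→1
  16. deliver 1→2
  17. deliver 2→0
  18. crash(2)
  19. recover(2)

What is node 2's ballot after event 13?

7

1. timeout(3):  <3:cand b7 ->
2. deliver 3→2:  <2:foll b7 ->
3. deliver 2→3:  nop
4. deliver 3→1:  <1:foll b7 ->
5. deliver 1→3:  <3:lead b7 ->
6. propose(3,'s'):  nop
7. deliver 3→0:  <0:foll b7 ->
8. deliver 0→3:  nop
9. deliver 3→2:  <2:foll b7 s>
10. deliver 2→3:  nop
11. timeout(3):  <3:cand b11 ->
12. deliver 3→1:  <1:foll b7 s>
13. deliver 1→3:  nop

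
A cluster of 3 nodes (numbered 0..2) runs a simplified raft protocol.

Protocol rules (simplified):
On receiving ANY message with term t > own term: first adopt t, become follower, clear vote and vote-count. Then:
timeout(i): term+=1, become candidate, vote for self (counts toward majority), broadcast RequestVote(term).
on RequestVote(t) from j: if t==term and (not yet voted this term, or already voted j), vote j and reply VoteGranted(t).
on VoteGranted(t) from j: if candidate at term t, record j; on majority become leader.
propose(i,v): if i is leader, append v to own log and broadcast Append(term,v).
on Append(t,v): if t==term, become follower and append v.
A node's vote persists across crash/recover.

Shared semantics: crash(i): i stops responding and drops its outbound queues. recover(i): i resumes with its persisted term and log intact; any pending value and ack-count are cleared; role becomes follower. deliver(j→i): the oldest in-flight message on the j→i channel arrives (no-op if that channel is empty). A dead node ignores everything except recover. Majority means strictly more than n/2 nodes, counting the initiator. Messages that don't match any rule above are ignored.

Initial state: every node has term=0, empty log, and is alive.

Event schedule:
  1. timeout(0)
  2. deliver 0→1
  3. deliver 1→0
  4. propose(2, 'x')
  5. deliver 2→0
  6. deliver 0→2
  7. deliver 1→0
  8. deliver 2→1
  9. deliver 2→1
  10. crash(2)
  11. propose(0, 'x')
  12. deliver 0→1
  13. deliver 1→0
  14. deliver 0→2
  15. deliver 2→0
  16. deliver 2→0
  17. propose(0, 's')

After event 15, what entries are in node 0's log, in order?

x

1. timeout(0):  <0:cand t1 ->
2. deliver 0→1:  <1:foll t1 ->
3. deliver 1→0:  <0:lead t1 ->
4. propose(2,'x'):  nop
5. deliver 2→0:  nop
6. deliver 0→2:  <2:foll t1 ->
7. deliver 1→0:  nop
8. deliver 2→1:  nop
9. deliver 2→1:  nop
10. crash(2):  <2:✗foll t1 ->
11. propose(0,'x'):  <0:lead t1 x>
12. deliver 0→1:  <1:foll t1 x>
13. deliver 1→0:  nop
14. deliver 0→2:  nop
15. deliver 2→0:  nop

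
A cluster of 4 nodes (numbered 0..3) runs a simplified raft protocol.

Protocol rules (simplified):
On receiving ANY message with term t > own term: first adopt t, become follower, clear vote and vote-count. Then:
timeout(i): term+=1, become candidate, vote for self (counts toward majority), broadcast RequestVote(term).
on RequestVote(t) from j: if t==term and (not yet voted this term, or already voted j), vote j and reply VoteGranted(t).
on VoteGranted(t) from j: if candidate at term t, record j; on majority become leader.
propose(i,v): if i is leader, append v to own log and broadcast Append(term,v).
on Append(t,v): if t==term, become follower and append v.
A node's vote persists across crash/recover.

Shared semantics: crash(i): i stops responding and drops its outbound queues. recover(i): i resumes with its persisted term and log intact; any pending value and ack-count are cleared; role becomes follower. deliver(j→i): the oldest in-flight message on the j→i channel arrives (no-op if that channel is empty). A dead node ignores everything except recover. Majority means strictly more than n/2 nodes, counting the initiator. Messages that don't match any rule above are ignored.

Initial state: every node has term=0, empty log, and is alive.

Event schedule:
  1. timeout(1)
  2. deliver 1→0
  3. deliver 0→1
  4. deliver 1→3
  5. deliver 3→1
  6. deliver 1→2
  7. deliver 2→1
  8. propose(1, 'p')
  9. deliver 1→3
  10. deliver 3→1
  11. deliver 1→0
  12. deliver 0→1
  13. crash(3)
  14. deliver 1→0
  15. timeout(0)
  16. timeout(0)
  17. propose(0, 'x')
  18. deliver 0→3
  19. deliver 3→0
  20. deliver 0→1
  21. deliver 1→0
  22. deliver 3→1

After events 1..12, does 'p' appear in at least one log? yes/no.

yes

e1 timeout(1): 1[cand,t=1,-]
e2 deliver 1→0: 0[foll,t=1,-]
e3 deliver 0→1: ·
e4 deliver 1→3: 3[foll,t=1,-]
e5 deliver 3→1: 1[lead,t=1,-]
e6 deliver 1→2: 2[foll,t=1,-]
e7 deliver 2→1: ·
e8 propose(1,'p'): 1[lead,t=1,p]
e9 deliver 1→3: 3[foll,t=1,p]
e10 deliver 3→1: ·
e11 deliver 1→0: 0[foll,t=1,p]
e12 deliver 0→1: ·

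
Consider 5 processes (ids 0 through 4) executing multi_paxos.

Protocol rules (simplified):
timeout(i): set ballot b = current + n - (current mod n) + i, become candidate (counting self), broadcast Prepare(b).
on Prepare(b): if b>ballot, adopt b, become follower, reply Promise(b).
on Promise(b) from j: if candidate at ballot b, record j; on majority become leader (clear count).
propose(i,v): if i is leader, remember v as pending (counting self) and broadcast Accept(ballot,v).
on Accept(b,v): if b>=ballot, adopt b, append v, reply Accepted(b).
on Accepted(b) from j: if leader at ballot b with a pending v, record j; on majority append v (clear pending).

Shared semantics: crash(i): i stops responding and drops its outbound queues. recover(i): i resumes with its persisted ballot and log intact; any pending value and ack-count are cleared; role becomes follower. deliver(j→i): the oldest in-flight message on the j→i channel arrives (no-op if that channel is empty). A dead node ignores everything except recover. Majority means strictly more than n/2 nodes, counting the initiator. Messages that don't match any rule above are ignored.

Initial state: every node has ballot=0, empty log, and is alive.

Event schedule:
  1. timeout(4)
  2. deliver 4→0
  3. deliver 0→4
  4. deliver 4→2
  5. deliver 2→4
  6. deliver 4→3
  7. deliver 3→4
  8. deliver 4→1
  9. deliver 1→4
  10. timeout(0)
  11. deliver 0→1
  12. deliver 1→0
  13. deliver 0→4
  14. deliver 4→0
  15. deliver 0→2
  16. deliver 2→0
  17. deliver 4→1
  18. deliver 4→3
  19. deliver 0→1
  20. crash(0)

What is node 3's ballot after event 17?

9

1. timeout(4):  <4:cand b9 ->
2. deliver 4→0:  <0:foll b9 ->
3. deliver 0→4:  nop
4. deliver 4→2:  <2:foll b9 ->
5. deliver 2→4:  <4:lead b9 ->
6. deliver 4→3:  <3:foll b9 ->
7. deliver 3→4:  nop
8. deliver 4→1:  <1:foll b9 ->
9. deliver 1→4:  nop
10. timeout(0):  <0:cand b10 ->
11. deliver 0→1:  <1:foll b10 ->
12. deliver 1→0:  nop
13. deliver 0→4:  <4:foll b10 ->
14. deliver 4→0:  <0:lead b10 ->
15. deliver 0→2:  <2:foll b10 ->
16. deliver 2→0:  nop
17. deliver 4→1:  nop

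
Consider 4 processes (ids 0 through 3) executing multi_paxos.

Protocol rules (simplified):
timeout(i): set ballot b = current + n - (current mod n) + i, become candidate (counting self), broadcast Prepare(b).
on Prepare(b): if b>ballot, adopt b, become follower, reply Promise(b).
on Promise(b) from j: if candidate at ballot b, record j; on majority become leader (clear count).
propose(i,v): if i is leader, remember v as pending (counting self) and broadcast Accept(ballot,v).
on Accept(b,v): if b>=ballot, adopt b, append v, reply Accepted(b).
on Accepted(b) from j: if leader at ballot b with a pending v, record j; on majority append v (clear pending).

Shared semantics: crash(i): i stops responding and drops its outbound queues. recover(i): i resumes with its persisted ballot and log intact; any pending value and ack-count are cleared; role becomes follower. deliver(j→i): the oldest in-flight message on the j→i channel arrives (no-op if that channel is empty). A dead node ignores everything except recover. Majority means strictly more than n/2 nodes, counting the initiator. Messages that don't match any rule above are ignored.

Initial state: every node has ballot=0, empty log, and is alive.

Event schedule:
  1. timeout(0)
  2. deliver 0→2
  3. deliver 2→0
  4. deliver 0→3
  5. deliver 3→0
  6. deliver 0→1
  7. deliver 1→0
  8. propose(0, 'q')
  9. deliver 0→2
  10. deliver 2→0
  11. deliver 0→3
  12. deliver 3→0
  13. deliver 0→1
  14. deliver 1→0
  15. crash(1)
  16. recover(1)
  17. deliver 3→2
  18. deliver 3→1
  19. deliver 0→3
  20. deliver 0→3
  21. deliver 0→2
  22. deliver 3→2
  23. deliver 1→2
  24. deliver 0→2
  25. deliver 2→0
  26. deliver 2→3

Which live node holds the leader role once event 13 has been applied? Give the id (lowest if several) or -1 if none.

1. timeout(0):  <0:cand b4 ->
2. deliver 0→2:  <2:foll b4 ->
3. deliver 2→0:  nop
4. deliver 0→3:  <3:foll b4 ->
5. deliver 3→0:  <0:lead b4 ->
6. deliver 0→1:  <1:foll b4 ->
7. deliver 1→0:  nop
8. propose(0,'q'):  nop
9. deliver 0→2:  <2:foll b4 q>
10. deliver 2→0:  nop
11. deliver 0→3:  <3:foll b4 q>
12. deliver 3→0:  <0:lead b4 q>
13. deliver 0→1:  <1:foll b4 q>

0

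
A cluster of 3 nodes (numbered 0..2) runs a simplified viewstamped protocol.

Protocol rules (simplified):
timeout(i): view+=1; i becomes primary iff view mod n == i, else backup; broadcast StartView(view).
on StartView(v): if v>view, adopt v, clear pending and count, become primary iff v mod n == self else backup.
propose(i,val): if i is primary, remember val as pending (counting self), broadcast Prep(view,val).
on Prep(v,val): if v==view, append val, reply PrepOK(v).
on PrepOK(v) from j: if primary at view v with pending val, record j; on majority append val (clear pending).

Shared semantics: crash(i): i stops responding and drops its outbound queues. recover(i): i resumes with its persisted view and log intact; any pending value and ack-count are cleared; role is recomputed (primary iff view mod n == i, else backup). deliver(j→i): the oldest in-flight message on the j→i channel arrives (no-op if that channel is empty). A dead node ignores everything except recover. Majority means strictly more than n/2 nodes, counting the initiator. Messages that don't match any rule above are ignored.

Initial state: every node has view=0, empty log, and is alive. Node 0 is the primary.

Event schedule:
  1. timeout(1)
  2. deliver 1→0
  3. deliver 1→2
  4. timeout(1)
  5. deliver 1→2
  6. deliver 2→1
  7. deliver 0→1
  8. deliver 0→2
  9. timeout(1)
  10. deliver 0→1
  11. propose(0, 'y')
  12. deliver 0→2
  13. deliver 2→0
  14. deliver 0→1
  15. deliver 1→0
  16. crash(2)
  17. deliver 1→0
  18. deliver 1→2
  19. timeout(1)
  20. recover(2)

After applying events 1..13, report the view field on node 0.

e1 timeout(1): 1[prim,v=1,-]
e2 deliver 1→0: 0[back,v=1,-]
e3 deliver 1→2: 2[back,v=1,-]
e4 timeout(1): 1[back,v=2,-]
e5 deliver 1→2: 2[prim,v=2,-]
e6 deliver 2→1: ·
e7 deliver 0→1: ·
e8 deliver 0→2: ·
e9 timeout(1): 1[back,v=3,-]
e10 deliver 0→1: ·
e11 propose(0,'y'): ·
e12 deliver 0→2: ·
e13 deliver 2→0: ·

1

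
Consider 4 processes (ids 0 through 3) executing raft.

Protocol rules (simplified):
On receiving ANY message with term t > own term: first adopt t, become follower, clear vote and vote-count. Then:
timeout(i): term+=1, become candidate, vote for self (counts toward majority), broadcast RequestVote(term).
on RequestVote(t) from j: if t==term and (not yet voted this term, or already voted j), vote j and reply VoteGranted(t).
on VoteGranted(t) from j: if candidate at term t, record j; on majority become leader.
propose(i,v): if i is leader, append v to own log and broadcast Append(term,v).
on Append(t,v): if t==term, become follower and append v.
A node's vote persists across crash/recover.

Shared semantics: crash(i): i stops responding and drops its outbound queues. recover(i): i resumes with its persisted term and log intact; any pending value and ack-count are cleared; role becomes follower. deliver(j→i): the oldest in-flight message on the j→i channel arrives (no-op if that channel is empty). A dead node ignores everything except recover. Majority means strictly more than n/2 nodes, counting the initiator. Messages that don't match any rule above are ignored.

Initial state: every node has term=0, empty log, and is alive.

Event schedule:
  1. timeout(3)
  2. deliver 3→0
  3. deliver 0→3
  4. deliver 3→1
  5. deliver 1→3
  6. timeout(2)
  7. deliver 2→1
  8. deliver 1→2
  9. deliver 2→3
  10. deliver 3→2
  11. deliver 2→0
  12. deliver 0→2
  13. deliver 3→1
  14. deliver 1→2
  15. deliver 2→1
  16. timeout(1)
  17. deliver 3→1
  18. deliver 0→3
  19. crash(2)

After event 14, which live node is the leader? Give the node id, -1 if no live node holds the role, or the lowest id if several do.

3

[1] timeout(3) → N3(cand t1 [-])
[2] deliver 3→0 → N0(foll t1 [-])
[3] deliver 0→3 → ∅
[4] deliver 3→1 → N1(foll t1 [-])
[5] deliver 1→3 → N3(lead t1 [-])
[6] timeout(2) → N2(cand t1 [-])
[7] deliver 2→1 → ∅
[8] deliver 1→2 → ∅
[9] deliver 2→3 → ∅
[10] deliver 3→2 → ∅
[11] deliver 2→0 → ∅
[12] deliver 0→2 → ∅
[13] deliver 3→1 → ∅
[14] deliver 1→2 → ∅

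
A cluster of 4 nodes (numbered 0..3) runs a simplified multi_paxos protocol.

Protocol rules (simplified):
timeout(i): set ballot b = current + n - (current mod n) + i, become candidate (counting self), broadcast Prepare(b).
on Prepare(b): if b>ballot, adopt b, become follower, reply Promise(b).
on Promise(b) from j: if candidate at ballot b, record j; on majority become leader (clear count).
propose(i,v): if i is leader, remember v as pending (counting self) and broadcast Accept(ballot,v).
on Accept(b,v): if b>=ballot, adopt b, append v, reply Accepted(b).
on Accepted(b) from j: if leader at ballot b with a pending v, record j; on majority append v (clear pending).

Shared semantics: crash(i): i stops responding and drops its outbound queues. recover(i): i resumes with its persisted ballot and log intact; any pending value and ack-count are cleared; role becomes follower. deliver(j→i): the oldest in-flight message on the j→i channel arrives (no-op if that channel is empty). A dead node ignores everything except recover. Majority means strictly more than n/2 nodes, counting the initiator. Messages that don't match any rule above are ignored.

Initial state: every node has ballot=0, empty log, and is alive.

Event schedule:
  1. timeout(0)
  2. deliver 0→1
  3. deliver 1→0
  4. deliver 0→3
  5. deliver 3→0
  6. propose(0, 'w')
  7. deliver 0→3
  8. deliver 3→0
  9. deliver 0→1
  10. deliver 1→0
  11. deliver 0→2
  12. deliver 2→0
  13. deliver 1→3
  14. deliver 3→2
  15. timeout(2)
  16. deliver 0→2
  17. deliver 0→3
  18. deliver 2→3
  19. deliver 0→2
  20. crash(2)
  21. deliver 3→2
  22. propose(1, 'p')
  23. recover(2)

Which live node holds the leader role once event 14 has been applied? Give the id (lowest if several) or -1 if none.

after 1 — timeout(0): n0:cand/b4/[-]
after 2 — deliver 0→1: n1:foll/b4/[-]
after 3 — deliver 1→0: ·
after 4 — deliver 0→3: n3:foll/b4/[-]
after 5 — deliver 3→0: n0:lead/b4/[-]
after 6 — propose(0,'w'): ·
after 7 — deliver 0→3: n3:foll/b4/[w]
after 8 — deliver 3→0: ·
after 9 — deliver 0→1: n1:foll/b4/[w]
after 10 — deliver 1→0: n0:lead/b4/[w]
after 11 — deliver 0→2: n2:foll/b4/[-]
after 12 — deliver 2→0: ·
after 13 — deliver 1→3: ·
after 14 — deliver 3→2: ·

0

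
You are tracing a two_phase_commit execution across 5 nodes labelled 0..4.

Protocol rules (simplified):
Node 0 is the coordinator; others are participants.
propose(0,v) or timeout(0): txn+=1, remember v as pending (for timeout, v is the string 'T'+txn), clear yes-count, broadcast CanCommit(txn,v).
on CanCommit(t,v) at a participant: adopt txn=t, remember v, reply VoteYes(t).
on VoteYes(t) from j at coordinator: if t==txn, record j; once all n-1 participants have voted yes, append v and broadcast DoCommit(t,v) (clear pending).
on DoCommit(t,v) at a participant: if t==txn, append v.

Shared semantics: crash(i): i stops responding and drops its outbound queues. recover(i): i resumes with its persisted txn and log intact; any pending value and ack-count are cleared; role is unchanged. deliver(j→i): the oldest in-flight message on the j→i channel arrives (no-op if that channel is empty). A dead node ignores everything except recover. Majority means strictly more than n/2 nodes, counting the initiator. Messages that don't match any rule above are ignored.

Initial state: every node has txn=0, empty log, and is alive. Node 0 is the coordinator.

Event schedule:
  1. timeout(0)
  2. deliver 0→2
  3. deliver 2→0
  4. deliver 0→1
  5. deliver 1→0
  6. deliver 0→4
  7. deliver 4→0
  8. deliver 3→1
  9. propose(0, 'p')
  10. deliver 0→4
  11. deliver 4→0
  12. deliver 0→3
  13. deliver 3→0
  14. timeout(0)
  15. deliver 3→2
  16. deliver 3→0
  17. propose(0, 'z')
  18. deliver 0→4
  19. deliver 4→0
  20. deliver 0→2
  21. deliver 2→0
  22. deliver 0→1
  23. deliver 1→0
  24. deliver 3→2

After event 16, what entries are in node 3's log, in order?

e1 timeout(0): 0[coor,t=1,-]
e2 deliver 0→2: 2[part,t=1,-]
e3 deliver 2→0: ·
e4 deliver 0→1: 1[part,t=1,-]
e5 deliver 1→0: ·
e6 deliver 0→4: 4[part,t=1,-]
e7 deliver 4→0: ·
e8 deliver 3→1: ·
e9 propose(0,'p'): 0[coor,t=2,-]
e10 deliver 0→4: 4[part,t=2,-]
e11 deliver 4→0: ·
e12 deliver 0→3: 3[part,t=1,-]
e13 deliver 3→0: ·
e14 timeout(0): 0[coor,t=3,-]
e15 deliver 3→2: ·
e16 deliver 3→0: ·

empty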